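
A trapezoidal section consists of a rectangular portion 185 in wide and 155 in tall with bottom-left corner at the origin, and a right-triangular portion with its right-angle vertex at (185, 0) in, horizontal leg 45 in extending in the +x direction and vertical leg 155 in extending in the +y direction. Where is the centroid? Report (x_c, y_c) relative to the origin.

Part | A | x̄ᵢ | ȳᵢ | A·x̄ᵢ | A·ȳᵢ
rectangular portion | 28675.00 | 92.50 | 77.50 | 2652437.50 | 2222312.50
triangular portion | 3487.50 | 200.00 | 51.67 | 697500.00 | 180187.50
Σ | 32162.50 |  |  | 3349937.50 | 2402500.00
x_c = 3349937.50 / 32162.50 = 104.16 in
y_c = 2402500.00 / 32162.50 = 74.70 in

x_c = 104.16 in, y_c = 74.70 in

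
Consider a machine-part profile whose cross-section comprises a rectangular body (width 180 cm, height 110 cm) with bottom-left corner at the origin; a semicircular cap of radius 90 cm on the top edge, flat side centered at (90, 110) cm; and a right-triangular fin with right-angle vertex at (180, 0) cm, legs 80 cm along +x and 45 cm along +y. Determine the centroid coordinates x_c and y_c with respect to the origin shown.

Part | A | x̄ᵢ | ȳᵢ | A·x̄ᵢ | A·ȳᵢ
rectangular body | 19800.00 | 90.00 | 55.00 | 1782000.00 | 1089000.00
semicircular top | 12723.45 | 90.00 | 148.20 | 1145110.52 | 1885579.53
triangular fin | 1800.00 | 206.67 | 15.00 | 372000.00 | 27000.00
Σ | 34323.45 |  |  | 3299110.52 | 3001579.53
x_c = 3299110.52 / 34323.45 = 96.12 cm
y_c = 3001579.53 / 34323.45 = 87.45 cm

x_c = 96.12 cm, y_c = 87.45 cm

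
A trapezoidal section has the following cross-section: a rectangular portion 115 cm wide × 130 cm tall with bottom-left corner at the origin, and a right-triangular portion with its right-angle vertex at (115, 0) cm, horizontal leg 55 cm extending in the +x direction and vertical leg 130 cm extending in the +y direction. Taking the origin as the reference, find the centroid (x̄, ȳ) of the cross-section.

x̄ = 72.13 cm, ȳ = 60.82 cm

rectangular portion: A = 115 × 130 = 14950.00, centroid at (57.50, 65.00).
triangular portion: A = ½·55·130 = 3575.00, centroid at (133.33, 43.33).
ΣA = 18525.00 cm², ΣAx̄ = 1336291.67 cm³, ΣAȳ = 1126666.67 cm³.
x̄ = 1336291.67/18525.00 = 72.13 cm; ȳ = 1126666.67/18525.00 = 60.82 cm.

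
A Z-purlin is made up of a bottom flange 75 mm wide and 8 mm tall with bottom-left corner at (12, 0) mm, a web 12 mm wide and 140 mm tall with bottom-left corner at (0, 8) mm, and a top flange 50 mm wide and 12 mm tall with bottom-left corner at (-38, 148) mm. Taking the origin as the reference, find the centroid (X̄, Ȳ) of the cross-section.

X̄ = 11.10 mm, Ȳ = 78.42 mm

Part | A | x̄ᵢ | ȳᵢ | A·x̄ᵢ | A·ȳᵢ
bottom flange | 600.00 | 49.50 | 4.00 | 29700.00 | 2400.00
web | 1680.00 | 6.00 | 78.00 | 10080.00 | 131040.00
top flange | 600.00 | -13.00 | 154.00 | -7800.00 | 92400.00
Σ | 2880.00 |  |  | 31980.00 | 225840.00
X̄ = 31980.00 / 2880.00 = 11.10 mm
Ȳ = 225840.00 / 2880.00 = 78.42 mm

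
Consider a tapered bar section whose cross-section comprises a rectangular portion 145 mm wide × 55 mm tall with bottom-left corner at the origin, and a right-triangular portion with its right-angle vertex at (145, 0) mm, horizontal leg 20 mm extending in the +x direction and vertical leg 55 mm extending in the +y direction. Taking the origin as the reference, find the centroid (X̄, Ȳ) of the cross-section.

X̄ = 77.61 mm, Ȳ = 26.91 mm

Part | A | x̄ᵢ | ȳᵢ | A·x̄ᵢ | A·ȳᵢ
rectangular portion | 7975.00 | 72.50 | 27.50 | 578187.50 | 219312.50
triangular portion | 550.00 | 151.67 | 18.33 | 83416.67 | 10083.33
Σ | 8525.00 |  |  | 661604.17 | 229395.83
X̄ = 661604.17 / 8525.00 = 77.61 mm
Ȳ = 229395.83 / 8525.00 = 26.91 mm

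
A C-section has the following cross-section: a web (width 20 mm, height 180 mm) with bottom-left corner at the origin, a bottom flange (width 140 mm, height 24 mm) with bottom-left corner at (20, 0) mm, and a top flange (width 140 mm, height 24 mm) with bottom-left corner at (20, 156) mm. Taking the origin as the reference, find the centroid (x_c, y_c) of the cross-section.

web: A = 20 × 180 = 3600.00, centroid at (10.00, 90.00).
bottom flange: A = 140 × 24 = 3360.00, centroid at (90.00, 12.00).
top flange: A = 140 × 24 = 3360.00, centroid at (90.00, 168.00).
ΣA = 10320.00 mm², ΣAx_c = 640800.00 mm³, ΣAy_c = 928800.00 mm³.
x_c = 640800.00/10320.00 = 62.09 mm; y_c = 928800.00/10320.00 = 90.00 mm.

x_c = 62.09 mm, y_c = 90.00 mm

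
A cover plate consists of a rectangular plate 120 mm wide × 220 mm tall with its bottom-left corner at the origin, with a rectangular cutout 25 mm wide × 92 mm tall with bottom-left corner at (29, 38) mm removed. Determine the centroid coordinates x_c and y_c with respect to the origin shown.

plate: A = 120 × 220 = 26400.00, centroid at (60.00, 110.00).
hole: A = −(25 × 92) = -2300.00, centroid at (41.50, 84.00).
ΣA = 24100.00 mm², ΣAx_c = 1488550.00 mm³, ΣAy_c = 2710800.00 mm³.
x_c = 1488550.00/24100.00 = 61.77 mm; y_c = 2710800.00/24100.00 = 112.48 mm.

x_c = 61.77 mm, y_c = 112.48 mm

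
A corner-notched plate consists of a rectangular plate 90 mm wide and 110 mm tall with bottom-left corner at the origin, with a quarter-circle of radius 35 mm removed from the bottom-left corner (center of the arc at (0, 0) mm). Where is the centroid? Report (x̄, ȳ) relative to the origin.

plate: A = 90 × 110 = 9900.00, centroid at (45.00, 55.00).
removed quarter-circle: A = −¼π·35² = -962.11, centroid at (14.85, 14.85).
ΣA = 8937.89 mm²
ΣAx̄ = (9900.00)(45.00) + (-962.11)(14.85) = 431208.33 mm³
ΣAȳ = (9900.00)(55.00) + (-962.11)(14.85) = 530208.33 mm³
x̄ = 431208.33 / 8937.89 = 48.24 mm
ȳ = 530208.33 / 8937.89 = 59.32 mm

x̄ = 48.24 mm, ȳ = 59.32 mm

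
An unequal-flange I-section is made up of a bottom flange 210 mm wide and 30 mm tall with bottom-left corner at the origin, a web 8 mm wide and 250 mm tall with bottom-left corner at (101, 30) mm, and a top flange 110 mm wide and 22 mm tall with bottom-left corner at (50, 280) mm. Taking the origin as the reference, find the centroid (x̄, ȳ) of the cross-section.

x̄ = 105.00 mm, ȳ = 103.43 mm

bottom flange: A = 210 × 30 = 6300.00, centroid at (105.00, 15.00).
web: A = 8 × 250 = 2000.00, centroid at (105.00, 155.00).
top flange: A = 110 × 22 = 2420.00, centroid at (105.00, 291.00).
ΣA = 10720.00 mm²
ΣAx̄ = (6300.00)(105.00) + (2000.00)(105.00) + (2420.00)(105.00) = 1125600.00 mm³
ΣAȳ = (6300.00)(15.00) + (2000.00)(155.00) + (2420.00)(291.00) = 1108720.00 mm³
x̄ = 1125600.00 / 10720.00 = 105.00 mm
ȳ = 1108720.00 / 10720.00 = 103.43 mm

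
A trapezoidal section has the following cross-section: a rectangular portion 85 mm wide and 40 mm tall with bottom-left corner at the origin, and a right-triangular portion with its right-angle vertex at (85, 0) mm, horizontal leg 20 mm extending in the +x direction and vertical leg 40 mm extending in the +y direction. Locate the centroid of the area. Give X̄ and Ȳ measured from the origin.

rectangular portion: A = 85 × 40 = 3400.00, centroid at (42.50, 20.00).
triangular portion: A = ½·20·40 = 400.00, centroid at (91.67, 13.33).
ΣA = 3800.00 mm²
ΣAX̄ = (3400.00)(42.50) + (400.00)(91.67) = 181166.67 mm³
ΣAȲ = (3400.00)(20.00) + (400.00)(13.33) = 73333.33 mm³
X̄ = 181166.67 / 3800.00 = 47.68 mm
Ȳ = 73333.33 / 3800.00 = 19.30 mm

X̄ = 47.68 mm, Ȳ = 19.30 mm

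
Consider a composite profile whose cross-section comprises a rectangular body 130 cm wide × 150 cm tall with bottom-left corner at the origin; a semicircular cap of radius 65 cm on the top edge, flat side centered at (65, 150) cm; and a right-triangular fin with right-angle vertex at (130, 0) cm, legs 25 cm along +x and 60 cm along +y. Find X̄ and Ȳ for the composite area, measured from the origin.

Part | A | x̄ᵢ | ȳᵢ | A·x̄ᵢ | A·ȳᵢ
rectangular body | 19500.00 | 65.00 | 75.00 | 1267500.00 | 1462500.00
semicircular top | 6636.61 | 65.00 | 177.59 | 431379.94 | 1178575.51
triangular fin | 750.00 | 138.33 | 20.00 | 103750.00 | 15000.00
Σ | 26886.61 |  |  | 1802629.94 | 2656075.51
X̄ = 1802629.94 / 26886.61 = 67.05 cm
Ȳ = 2656075.51 / 26886.61 = 98.79 cm

X̄ = 67.05 cm, Ȳ = 98.79 cm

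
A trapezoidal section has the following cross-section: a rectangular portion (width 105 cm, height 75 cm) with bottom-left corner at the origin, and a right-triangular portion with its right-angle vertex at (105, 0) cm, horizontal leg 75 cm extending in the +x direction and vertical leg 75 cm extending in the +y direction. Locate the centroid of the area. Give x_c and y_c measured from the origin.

rectangular portion: A = 105 × 75 = 7875.00, centroid at (52.50, 37.50).
triangular portion: A = ½·75·75 = 2812.50, centroid at (130.00, 25.00).
ΣA = 10687.50 cm², ΣAx_c = 779062.50 cm³, ΣAy_c = 365625.00 cm³.
x_c = 779062.50/10687.50 = 72.89 cm; y_c = 365625.00/10687.50 = 34.21 cm.

x_c = 72.89 cm, y_c = 34.21 cm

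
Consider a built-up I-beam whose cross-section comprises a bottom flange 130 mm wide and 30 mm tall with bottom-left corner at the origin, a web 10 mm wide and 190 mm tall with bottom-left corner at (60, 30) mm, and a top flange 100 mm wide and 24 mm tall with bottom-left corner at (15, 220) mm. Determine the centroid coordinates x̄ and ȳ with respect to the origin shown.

x̄ = 65.00 mm, ȳ = 104.00 mm

Part | A | x̄ᵢ | ȳᵢ | A·x̄ᵢ | A·ȳᵢ
bottom flange | 3900.00 | 65.00 | 15.00 | 253500.00 | 58500.00
web | 1900.00 | 65.00 | 125.00 | 123500.00 | 237500.00
top flange | 2400.00 | 65.00 | 232.00 | 156000.00 | 556800.00
Σ | 8200.00 |  |  | 533000.00 | 852800.00
x̄ = 533000.00 / 8200.00 = 65.00 mm
ȳ = 852800.00 / 8200.00 = 104.00 mm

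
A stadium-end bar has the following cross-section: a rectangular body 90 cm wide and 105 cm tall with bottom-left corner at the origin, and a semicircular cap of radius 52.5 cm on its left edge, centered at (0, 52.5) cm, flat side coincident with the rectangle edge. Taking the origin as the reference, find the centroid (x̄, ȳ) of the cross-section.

x̄ = 23.86 cm, ȳ = 52.50 cm

Part | A | x̄ᵢ | ȳᵢ | A·x̄ᵢ | A·ȳᵢ
rectangular body | 9450.00 | 45.00 | 52.50 | 425250.00 | 496125.00
semicircular end | 4329.51 | -22.28 | 52.50 | -96468.75 | 227299.14
Σ | 13779.51 |  |  | 328781.25 | 723424.14
x̄ = 328781.25 / 13779.51 = 23.86 cm
ȳ = 723424.14 / 13779.51 = 52.50 cm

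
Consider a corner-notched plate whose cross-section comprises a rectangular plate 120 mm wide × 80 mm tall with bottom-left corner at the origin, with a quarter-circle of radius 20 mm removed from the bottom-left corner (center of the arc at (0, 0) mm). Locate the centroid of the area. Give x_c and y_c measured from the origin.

plate: A = 120 × 80 = 9600.00, centroid at (60.00, 40.00).
removed quarter-circle: A = −¼π·20² = -314.16, centroid at (8.49, 8.49).
ΣA = 9285.84 mm², ΣAx_c = 573333.33 mm³, ΣAy_c = 381333.33 mm³.
x_c = 573333.33/9285.84 = 61.74 mm; y_c = 381333.33/9285.84 = 41.07 mm.

x_c = 61.74 mm, y_c = 41.07 mm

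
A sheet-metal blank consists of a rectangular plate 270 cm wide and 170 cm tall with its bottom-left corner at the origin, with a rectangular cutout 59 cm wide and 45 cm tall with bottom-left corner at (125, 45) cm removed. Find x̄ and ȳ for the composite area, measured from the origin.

Part | A | x̄ᵢ | ȳᵢ | A·x̄ᵢ | A·ȳᵢ
plate | 45900.00 | 135.00 | 85.00 | 6196500.00 | 3901500.00
hole | -2655.00 | 154.50 | 67.50 | -410197.50 | -179212.50
Σ | 43245.00 |  |  | 5786302.50 | 3722287.50
x̄ = 5786302.50 / 43245.00 = 133.80 cm
ȳ = 3722287.50 / 43245.00 = 86.07 cm

x̄ = 133.80 cm, ȳ = 86.07 cm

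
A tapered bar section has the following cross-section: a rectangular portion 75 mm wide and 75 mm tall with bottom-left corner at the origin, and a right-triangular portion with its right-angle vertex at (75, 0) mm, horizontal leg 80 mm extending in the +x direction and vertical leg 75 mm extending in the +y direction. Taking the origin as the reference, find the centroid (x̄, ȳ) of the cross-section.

rectangular portion: A = 75 × 75 = 5625.00, centroid at (37.50, 37.50).
triangular portion: A = ½·80·75 = 3000.00, centroid at (101.67, 25.00).
ΣA = 8625.00 mm², ΣAx̄ = 515937.50 mm³, ΣAȳ = 285937.50 mm³.
x̄ = 515937.50/8625.00 = 59.82 mm; ȳ = 285937.50/8625.00 = 33.15 mm.

x̄ = 59.82 mm, ȳ = 33.15 mm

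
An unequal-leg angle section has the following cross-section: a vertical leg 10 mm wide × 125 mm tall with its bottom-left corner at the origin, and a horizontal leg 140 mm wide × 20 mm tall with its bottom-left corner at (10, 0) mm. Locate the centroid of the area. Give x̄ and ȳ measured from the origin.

Part | A | x̄ᵢ | ȳᵢ | A·x̄ᵢ | A·ȳᵢ
vertical leg | 1250.00 | 5.00 | 62.50 | 6250.00 | 78125.00
horizontal leg | 2800.00 | 80.00 | 10.00 | 224000.00 | 28000.00
Σ | 4050.00 |  |  | 230250.00 | 106125.00
x̄ = 230250.00 / 4050.00 = 56.85 mm
ȳ = 106125.00 / 4050.00 = 26.20 mm

x̄ = 56.85 mm, ȳ = 26.20 mm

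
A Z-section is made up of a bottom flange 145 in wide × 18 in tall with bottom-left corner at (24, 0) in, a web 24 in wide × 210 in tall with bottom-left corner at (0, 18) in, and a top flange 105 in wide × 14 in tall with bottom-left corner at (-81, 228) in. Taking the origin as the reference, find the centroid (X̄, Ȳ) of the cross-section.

bottom flange: A = 145 × 18 = 2610.00, centroid at (96.50, 9.00).
web: A = 24 × 210 = 5040.00, centroid at (12.00, 123.00).
top flange: A = 105 × 14 = 1470.00, centroid at (-28.50, 235.00).
ΣA = 9120.00 in²
ΣAX̄ = (2610.00)(96.50) + (5040.00)(12.00) + (1470.00)(-28.50) = 270450.00 in³
ΣAȲ = (2610.00)(9.00) + (5040.00)(123.00) + (1470.00)(235.00) = 988860.00 in³
X̄ = 270450.00 / 9120.00 = 29.65 in
Ȳ = 988860.00 / 9120.00 = 108.43 in

X̄ = 29.65 in, Ȳ = 108.43 in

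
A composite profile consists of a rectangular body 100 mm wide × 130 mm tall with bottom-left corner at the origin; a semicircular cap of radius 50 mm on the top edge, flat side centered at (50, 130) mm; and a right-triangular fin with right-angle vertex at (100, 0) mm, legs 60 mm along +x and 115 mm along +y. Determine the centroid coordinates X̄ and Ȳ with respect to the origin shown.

X̄ = 61.85 mm, Ȳ = 77.10 mm

rectangular body: A = 100 × 130 = 13000.00, centroid at (50.00, 65.00).
semicircular top: A = ½π·50² = 3926.99, centroid at (50.00, 151.22).
triangular fin: A = ½·60·115 = 3450.00, centroid at (120.00, 38.33).
ΣA = 20376.99 mm², ΣAX̄ = 1260349.54 mm³, ΣAȲ = 1571092.14 mm³.
X̄ = 1260349.54/20376.99 = 61.85 mm; Ȳ = 1571092.14/20376.99 = 77.10 mm.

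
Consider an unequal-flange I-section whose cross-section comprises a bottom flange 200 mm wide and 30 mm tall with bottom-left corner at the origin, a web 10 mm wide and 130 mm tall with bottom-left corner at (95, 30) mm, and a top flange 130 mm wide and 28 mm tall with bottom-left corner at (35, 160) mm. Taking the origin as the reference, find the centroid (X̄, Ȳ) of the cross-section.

bottom flange: A = 200 × 30 = 6000.00, centroid at (100.00, 15.00).
web: A = 10 × 130 = 1300.00, centroid at (100.00, 95.00).
top flange: A = 130 × 28 = 3640.00, centroid at (100.00, 174.00).
ΣA = 10940.00 mm², ΣAX̄ = 1094000.00 mm³, ΣAȲ = 846860.00 mm³.
X̄ = 1094000.00/10940.00 = 100.00 mm; Ȳ = 846860.00/10940.00 = 77.41 mm.

X̄ = 100.00 mm, Ȳ = 77.41 mm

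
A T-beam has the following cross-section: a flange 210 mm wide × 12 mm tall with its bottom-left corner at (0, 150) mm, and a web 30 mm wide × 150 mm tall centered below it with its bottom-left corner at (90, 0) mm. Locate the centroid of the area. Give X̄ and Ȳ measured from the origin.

web: A = 30 × 150 = 4500.00, centroid at (105.00, 75.00).
flange: A = 210 × 12 = 2520.00, centroid at (105.00, 156.00).
ΣA = 7020.00 mm², ΣAX̄ = 737100.00 mm³, ΣAȲ = 730620.00 mm³.
X̄ = 737100.00/7020.00 = 105.00 mm; Ȳ = 730620.00/7020.00 = 104.08 mm.

X̄ = 105.00 mm, Ȳ = 104.08 mm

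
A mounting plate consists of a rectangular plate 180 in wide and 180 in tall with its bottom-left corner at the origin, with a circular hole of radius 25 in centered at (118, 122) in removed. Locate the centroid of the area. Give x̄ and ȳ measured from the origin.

Part | A | x̄ᵢ | ȳᵢ | A·x̄ᵢ | A·ȳᵢ
plate | 32400.00 | 90.00 | 90.00 | 2916000.00 | 2916000.00
hole | -1963.50 | 118.00 | 122.00 | -231692.46 | -239546.44
Σ | 30436.50 |  |  | 2684307.54 | 2676453.56
x̄ = 2684307.54 / 30436.50 = 88.19 in
ȳ = 2676453.56 / 30436.50 = 87.94 in

x̄ = 88.19 in, ȳ = 87.94 in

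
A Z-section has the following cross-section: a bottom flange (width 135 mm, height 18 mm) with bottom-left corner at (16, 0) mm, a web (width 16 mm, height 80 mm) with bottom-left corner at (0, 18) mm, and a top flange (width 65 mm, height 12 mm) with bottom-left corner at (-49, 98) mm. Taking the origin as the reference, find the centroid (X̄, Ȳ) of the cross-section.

X̄ = 44.60 mm, Ȳ = 39.47 mm

bottom flange: A = 135 × 18 = 2430.00, centroid at (83.50, 9.00).
web: A = 16 × 80 = 1280.00, centroid at (8.00, 58.00).
top flange: A = 65 × 12 = 780.00, centroid at (-16.50, 104.00).
ΣA = 4490.00 mm², ΣAX̄ = 200275.00 mm³, ΣAȲ = 177230.00 mm³.
X̄ = 200275.00/4490.00 = 44.60 mm; Ȳ = 177230.00/4490.00 = 39.47 mm.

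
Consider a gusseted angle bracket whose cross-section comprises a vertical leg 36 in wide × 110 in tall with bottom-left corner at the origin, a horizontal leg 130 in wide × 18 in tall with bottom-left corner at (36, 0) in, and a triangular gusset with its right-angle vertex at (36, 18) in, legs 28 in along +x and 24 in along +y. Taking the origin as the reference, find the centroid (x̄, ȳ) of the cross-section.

x̄ = 48.65 in, ȳ = 37.31 in

vertical leg: A = 36 × 110 = 3960.00, centroid at (18.00, 55.00).
horizontal leg: A = 130 × 18 = 2340.00, centroid at (101.00, 9.00).
gusset: A = ½·28·24 = 336.00, centroid at (45.33, 26.00).
ΣA = 6636.00 in²
ΣAx̄ = (3960.00)(18.00) + (2340.00)(101.00) + (336.00)(45.33) = 322852.00 in³
ΣAȳ = (3960.00)(55.00) + (2340.00)(9.00) + (336.00)(26.00) = 247596.00 in³
x̄ = 322852.00 / 6636.00 = 48.65 in
ȳ = 247596.00 / 6636.00 = 37.31 in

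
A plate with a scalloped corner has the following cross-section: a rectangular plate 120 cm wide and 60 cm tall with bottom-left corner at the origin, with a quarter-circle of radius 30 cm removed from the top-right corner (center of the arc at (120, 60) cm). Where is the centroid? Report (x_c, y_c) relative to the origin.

x_c = 54.85 cm, y_c = 28.12 cm

plate: A = 120 × 60 = 7200.00, centroid at (60.00, 30.00).
removed quarter-circle: A = −¼π·30² = -706.86, centroid at (107.27, 47.27).
ΣA = 6493.14 cm², ΣAx_c = 356177.00 cm³, ΣAy_c = 182588.50 cm³.
x_c = 356177.00/6493.14 = 54.85 cm; y_c = 182588.50/6493.14 = 28.12 cm.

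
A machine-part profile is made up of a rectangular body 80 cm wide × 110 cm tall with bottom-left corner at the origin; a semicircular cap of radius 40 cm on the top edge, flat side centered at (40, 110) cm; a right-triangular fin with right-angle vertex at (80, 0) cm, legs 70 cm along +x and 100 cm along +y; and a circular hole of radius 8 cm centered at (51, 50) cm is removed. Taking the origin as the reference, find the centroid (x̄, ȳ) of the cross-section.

Part | A | x̄ᵢ | ȳᵢ | A·x̄ᵢ | A·ȳᵢ
rectangular body | 8800.00 | 40.00 | 55.00 | 352000.00 | 484000.00
semicircular top | 2513.27 | 40.00 | 126.98 | 100530.96 | 319126.82
triangular fin | 3500.00 | 103.33 | 33.33 | 361666.67 | 116666.67
hole | -201.06 | 51.00 | 50.00 | -10254.16 | -10053.10
Σ | 14612.21 |  |  | 803943.47 | 909740.39
x̄ = 803943.47 / 14612.21 = 55.02 cm
ȳ = 909740.39 / 14612.21 = 62.26 cm

x̄ = 55.02 cm, ȳ = 62.26 cm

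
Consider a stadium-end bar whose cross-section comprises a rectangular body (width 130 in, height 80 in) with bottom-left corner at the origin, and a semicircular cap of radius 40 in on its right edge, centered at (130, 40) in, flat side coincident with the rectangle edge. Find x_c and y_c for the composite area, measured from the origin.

x_c = 80.95 in, y_c = 40.00 in

Part | A | x̄ᵢ | ȳᵢ | A·x̄ᵢ | A·ȳᵢ
rectangular body | 10400.00 | 65.00 | 40.00 | 676000.00 | 416000.00
semicircular end | 2513.27 | 146.98 | 40.00 | 369392.30 | 100530.96
Σ | 12913.27 |  |  | 1045392.30 | 516530.96
x_c = 1045392.30 / 12913.27 = 80.95 in
y_c = 516530.96 / 12913.27 = 40.00 in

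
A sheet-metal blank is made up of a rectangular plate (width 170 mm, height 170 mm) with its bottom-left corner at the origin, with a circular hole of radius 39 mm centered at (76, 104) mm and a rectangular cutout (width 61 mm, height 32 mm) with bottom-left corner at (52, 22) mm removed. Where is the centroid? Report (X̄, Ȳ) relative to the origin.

X̄ = 87.16 mm, Ȳ = 85.04 mm

Part | A | x̄ᵢ | ȳᵢ | A·x̄ᵢ | A·ȳᵢ
plate | 28900.00 | 85.00 | 85.00 | 2456500.00 | 2456500.00
hole 1 | -4778.36 | 76.00 | 104.00 | -363155.54 | -496949.69
hole 2 | -1952.00 | 82.50 | 38.00 | -161040.00 | -74176.00
Σ | 22169.64 |  |  | 1932304.46 | 1885374.31
X̄ = 1932304.46 / 22169.64 = 87.16 mm
Ȳ = 1885374.31 / 22169.64 = 85.04 mm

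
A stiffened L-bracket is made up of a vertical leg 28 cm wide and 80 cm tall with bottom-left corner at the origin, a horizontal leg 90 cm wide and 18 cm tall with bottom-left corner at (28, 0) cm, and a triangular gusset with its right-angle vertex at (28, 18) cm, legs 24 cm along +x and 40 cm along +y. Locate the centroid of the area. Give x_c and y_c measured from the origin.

x_c = 38.46 cm, y_c = 27.47 cm

Part | A | x̄ᵢ | ȳᵢ | A·x̄ᵢ | A·ȳᵢ
vertical leg | 2240.00 | 14.00 | 40.00 | 31360.00 | 89600.00
horizontal leg | 1620.00 | 73.00 | 9.00 | 118260.00 | 14580.00
gusset | 480.00 | 36.00 | 31.33 | 17280.00 | 15040.00
Σ | 4340.00 |  |  | 166900.00 | 119220.00
x_c = 166900.00 / 4340.00 = 38.46 cm
y_c = 119220.00 / 4340.00 = 27.47 cm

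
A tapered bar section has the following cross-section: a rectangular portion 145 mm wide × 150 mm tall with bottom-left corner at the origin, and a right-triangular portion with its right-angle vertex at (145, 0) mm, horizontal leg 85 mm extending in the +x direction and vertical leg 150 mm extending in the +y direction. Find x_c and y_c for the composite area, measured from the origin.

Part | A | x̄ᵢ | ȳᵢ | A·x̄ᵢ | A·ȳᵢ
rectangular portion | 21750.00 | 72.50 | 75.00 | 1576875.00 | 1631250.00
triangular portion | 6375.00 | 173.33 | 50.00 | 1105000.00 | 318750.00
Σ | 28125.00 |  |  | 2681875.00 | 1950000.00
x_c = 2681875.00 / 28125.00 = 95.36 mm
y_c = 1950000.00 / 28125.00 = 69.33 mm

x_c = 95.36 mm, y_c = 69.33 mm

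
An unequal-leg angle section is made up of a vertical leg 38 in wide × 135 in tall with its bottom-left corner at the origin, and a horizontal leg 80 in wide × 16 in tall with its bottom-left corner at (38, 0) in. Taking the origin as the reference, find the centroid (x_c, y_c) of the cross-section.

x_c = 30.78 in, y_c = 55.62 in

vertical leg: A = 38 × 135 = 5130.00, centroid at (19.00, 67.50).
horizontal leg: A = 80 × 16 = 1280.00, centroid at (78.00, 8.00).
ΣA = 6410.00 in²
ΣAx_c = (5130.00)(19.00) + (1280.00)(78.00) = 197310.00 in³
ΣAy_c = (5130.00)(67.50) + (1280.00)(8.00) = 356515.00 in³
x_c = 197310.00 / 6410.00 = 30.78 in
y_c = 356515.00 / 6410.00 = 55.62 in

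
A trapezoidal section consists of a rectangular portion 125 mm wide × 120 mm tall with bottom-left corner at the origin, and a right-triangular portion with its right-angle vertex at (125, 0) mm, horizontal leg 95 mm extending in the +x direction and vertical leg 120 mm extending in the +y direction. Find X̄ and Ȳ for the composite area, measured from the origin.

rectangular portion: A = 125 × 120 = 15000.00, centroid at (62.50, 60.00).
triangular portion: A = ½·95·120 = 5700.00, centroid at (156.67, 40.00).
ΣA = 20700.00 mm², ΣAX̄ = 1830500.00 mm³, ΣAȲ = 1128000.00 mm³.
X̄ = 1830500.00/20700.00 = 88.43 mm; Ȳ = 1128000.00/20700.00 = 54.49 mm.

X̄ = 88.43 mm, Ȳ = 54.49 mm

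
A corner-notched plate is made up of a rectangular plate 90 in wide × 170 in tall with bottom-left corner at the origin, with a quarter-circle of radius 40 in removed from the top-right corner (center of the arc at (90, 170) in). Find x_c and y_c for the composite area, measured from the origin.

plate: A = 90 × 170 = 15300.00, centroid at (45.00, 85.00).
removed quarter-circle: A = −¼π·40² = -1256.64, centroid at (73.02, 153.02).
ΣA = 14043.36 in², ΣAx_c = 596736.00 in³, ΣAy_c = 1108205.03 in³.
x_c = 596736.00/14043.36 = 42.49 in; y_c = 1108205.03/14043.36 = 78.91 in.

x_c = 42.49 in, y_c = 78.91 in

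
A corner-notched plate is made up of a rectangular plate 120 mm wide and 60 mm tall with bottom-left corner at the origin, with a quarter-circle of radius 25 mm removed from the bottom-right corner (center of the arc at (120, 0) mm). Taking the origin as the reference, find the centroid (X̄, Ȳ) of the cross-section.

Part | A | x̄ᵢ | ȳᵢ | A·x̄ᵢ | A·ȳᵢ
plate | 7200.00 | 60.00 | 30.00 | 432000.00 | 216000.00
removed quarter-circle | -490.87 | 109.39 | 10.61 | -53696.53 | -5208.33
Σ | 6709.13 |  |  | 378303.47 | 210791.67
X̄ = 378303.47 / 6709.13 = 56.39 mm
Ȳ = 210791.67 / 6709.13 = 31.42 mm

X̄ = 56.39 mm, Ȳ = 31.42 mm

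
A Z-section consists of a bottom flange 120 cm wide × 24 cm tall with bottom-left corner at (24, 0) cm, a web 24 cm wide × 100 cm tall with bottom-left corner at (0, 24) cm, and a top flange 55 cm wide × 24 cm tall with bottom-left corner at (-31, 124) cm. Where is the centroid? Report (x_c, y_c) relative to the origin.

bottom flange: A = 120 × 24 = 2880.00, centroid at (84.00, 12.00).
web: A = 24 × 100 = 2400.00, centroid at (12.00, 74.00).
top flange: A = 55 × 24 = 1320.00, centroid at (-3.50, 136.00).
ΣA = 6600.00 cm², ΣAx_c = 266100.00 cm³, ΣAy_c = 391680.00 cm³.
x_c = 266100.00/6600.00 = 40.32 cm; y_c = 391680.00/6600.00 = 59.35 cm.

x_c = 40.32 cm, y_c = 59.35 cm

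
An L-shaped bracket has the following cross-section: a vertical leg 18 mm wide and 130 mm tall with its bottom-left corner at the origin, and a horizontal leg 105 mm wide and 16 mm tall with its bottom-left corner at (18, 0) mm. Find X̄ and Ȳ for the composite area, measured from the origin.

vertical leg: A = 18 × 130 = 2340.00, centroid at (9.00, 65.00).
horizontal leg: A = 105 × 16 = 1680.00, centroid at (70.50, 8.00).
ΣA = 4020.00 mm²
ΣAX̄ = (2340.00)(9.00) + (1680.00)(70.50) = 139500.00 mm³
ΣAȲ = (2340.00)(65.00) + (1680.00)(8.00) = 165540.00 mm³
X̄ = 139500.00 / 4020.00 = 34.70 mm
Ȳ = 165540.00 / 4020.00 = 41.18 mm

X̄ = 34.70 mm, Ȳ = 41.18 mm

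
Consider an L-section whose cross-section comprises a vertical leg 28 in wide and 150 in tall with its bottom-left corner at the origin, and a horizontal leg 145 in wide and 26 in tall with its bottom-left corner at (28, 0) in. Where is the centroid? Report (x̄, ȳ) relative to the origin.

vertical leg: A = 28 × 150 = 4200.00, centroid at (14.00, 75.00).
horizontal leg: A = 145 × 26 = 3770.00, centroid at (100.50, 13.00).
ΣA = 7970.00 in², ΣAx̄ = 437685.00 in³, ΣAȳ = 364010.00 in³.
x̄ = 437685.00/7970.00 = 54.92 in; ȳ = 364010.00/7970.00 = 45.67 in.

x̄ = 54.92 in, ȳ = 45.67 in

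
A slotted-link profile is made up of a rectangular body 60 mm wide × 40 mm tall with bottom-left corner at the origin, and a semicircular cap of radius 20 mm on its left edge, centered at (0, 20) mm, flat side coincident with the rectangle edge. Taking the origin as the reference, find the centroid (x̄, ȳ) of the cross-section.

rectangular body: A = 60 × 40 = 2400.00, centroid at (30.00, 20.00).
semicircular end: A = ½π·20² = 628.32, centroid at (-8.49, 20.00).
ΣA = 3028.32 mm²
ΣAx̄ = (2400.00)(30.00) + (628.32)(-8.49) = 66666.67 mm³
ΣAȳ = (2400.00)(20.00) + (628.32)(20.00) = 60566.37 mm³
x̄ = 66666.67 / 3028.32 = 22.01 mm
ȳ = 60566.37 / 3028.32 = 20.00 mm

x̄ = 22.01 mm, ȳ = 20.00 mm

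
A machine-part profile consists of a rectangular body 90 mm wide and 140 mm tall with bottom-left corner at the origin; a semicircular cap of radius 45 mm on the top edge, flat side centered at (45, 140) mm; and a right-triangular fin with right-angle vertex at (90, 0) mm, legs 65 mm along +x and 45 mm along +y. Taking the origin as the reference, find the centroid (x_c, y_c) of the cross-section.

Part | A | x̄ᵢ | ȳᵢ | A·x̄ᵢ | A·ȳᵢ
rectangular body | 12600.00 | 45.00 | 70.00 | 567000.00 | 882000.00
semicircular top | 3180.86 | 45.00 | 159.10 | 143138.82 | 506070.76
triangular fin | 1462.50 | 111.67 | 15.00 | 163312.50 | 21937.50
Σ | 17243.36 |  |  | 873451.32 | 1410008.26
x_c = 873451.32 / 17243.36 = 50.65 mm
y_c = 1410008.26 / 17243.36 = 81.77 mm

x_c = 50.65 mm, y_c = 81.77 mm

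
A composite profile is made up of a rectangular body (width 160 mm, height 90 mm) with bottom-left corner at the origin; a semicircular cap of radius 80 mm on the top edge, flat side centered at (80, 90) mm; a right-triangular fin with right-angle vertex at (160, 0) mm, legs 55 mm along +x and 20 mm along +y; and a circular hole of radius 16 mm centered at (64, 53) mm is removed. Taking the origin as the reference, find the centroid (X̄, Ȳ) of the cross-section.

X̄ = 82.77 mm, Ȳ = 76.66 mm

rectangular body: A = 160 × 90 = 14400.00, centroid at (80.00, 45.00).
semicircular top: A = ½π·80² = 10053.10, centroid at (80.00, 123.95).
triangular fin: A = ½·55·20 = 550.00, centroid at (178.33, 6.67).
hole: A = −π·16² = -804.25, centroid at (64.00, 53.00).
ΣA = 24198.85 mm², ΣAX̄ = 2002859.20 mm³, ΣAȲ = 1855153.56 mm³.
X̄ = 2002859.20/24198.85 = 82.77 mm; Ȳ = 1855153.56/24198.85 = 76.66 mm.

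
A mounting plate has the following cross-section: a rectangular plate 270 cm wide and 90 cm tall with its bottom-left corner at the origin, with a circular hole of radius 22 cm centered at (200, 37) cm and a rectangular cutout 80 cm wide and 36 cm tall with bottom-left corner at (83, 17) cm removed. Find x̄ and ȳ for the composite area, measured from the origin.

Part | A | x̄ᵢ | ȳᵢ | A·x̄ᵢ | A·ȳᵢ
plate | 24300.00 | 135.00 | 45.00 | 3280500.00 | 1093500.00
hole 1 | -1520.53 | 200.00 | 37.00 | -304106.17 | -56259.64
hole 2 | -2880.00 | 123.00 | 35.00 | -354240.00 | -100800.00
Σ | 19899.47 |  |  | 2622153.83 | 936440.36
x̄ = 2622153.83 / 19899.47 = 131.77 cm
ȳ = 936440.36 / 19899.47 = 47.06 cm

x̄ = 131.77 cm, ȳ = 47.06 cm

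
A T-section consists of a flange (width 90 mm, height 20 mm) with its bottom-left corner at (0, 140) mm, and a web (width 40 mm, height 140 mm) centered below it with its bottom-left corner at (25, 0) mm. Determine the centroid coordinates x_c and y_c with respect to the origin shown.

x_c = 45.00 mm, y_c = 89.46 mm

web: A = 40 × 140 = 5600.00, centroid at (45.00, 70.00).
flange: A = 90 × 20 = 1800.00, centroid at (45.00, 150.00).
ΣA = 7400.00 mm²
ΣAx_c = (5600.00)(45.00) + (1800.00)(45.00) = 333000.00 mm³
ΣAy_c = (5600.00)(70.00) + (1800.00)(150.00) = 662000.00 mm³
x_c = 333000.00 / 7400.00 = 45.00 mm
y_c = 662000.00 / 7400.00 = 89.46 mm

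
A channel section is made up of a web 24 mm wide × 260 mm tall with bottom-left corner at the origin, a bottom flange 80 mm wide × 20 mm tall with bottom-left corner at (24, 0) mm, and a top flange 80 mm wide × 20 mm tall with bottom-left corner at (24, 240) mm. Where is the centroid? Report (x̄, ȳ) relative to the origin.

x̄ = 29.63 mm, ȳ = 130.00 mm

web: A = 24 × 260 = 6240.00, centroid at (12.00, 130.00).
bottom flange: A = 80 × 20 = 1600.00, centroid at (64.00, 10.00).
top flange: A = 80 × 20 = 1600.00, centroid at (64.00, 250.00).
ΣA = 9440.00 mm², ΣAx̄ = 279680.00 mm³, ΣAȳ = 1227200.00 mm³.
x̄ = 279680.00/9440.00 = 29.63 mm; ȳ = 1227200.00/9440.00 = 130.00 mm.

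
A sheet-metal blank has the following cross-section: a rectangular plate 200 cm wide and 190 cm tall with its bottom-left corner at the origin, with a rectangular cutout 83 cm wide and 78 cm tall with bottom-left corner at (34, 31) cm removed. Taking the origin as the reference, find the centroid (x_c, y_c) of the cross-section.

x_c = 105.03 cm, y_c = 100.13 cm

plate: A = 200 × 190 = 38000.00, centroid at (100.00, 95.00).
hole: A = −(83 × 78) = -6474.00, centroid at (75.50, 70.00).
ΣA = 31526.00 cm²
ΣAx_c = (38000.00)(100.00) + (-6474.00)(75.50) = 3311213.00 cm³
ΣAy_c = (38000.00)(95.00) + (-6474.00)(70.00) = 3156820.00 cm³
x_c = 3311213.00 / 31526.00 = 105.03 cm
y_c = 3156820.00 / 31526.00 = 100.13 cm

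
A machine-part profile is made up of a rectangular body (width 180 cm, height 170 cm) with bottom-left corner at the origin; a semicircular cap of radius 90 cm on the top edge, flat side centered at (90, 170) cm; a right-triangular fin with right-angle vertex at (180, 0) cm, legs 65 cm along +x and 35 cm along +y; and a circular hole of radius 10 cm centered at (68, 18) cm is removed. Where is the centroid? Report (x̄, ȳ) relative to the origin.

x̄ = 93.03 cm, ȳ = 119.09 cm

Part | A | x̄ᵢ | ȳᵢ | A·x̄ᵢ | A·ȳᵢ
rectangular body | 30600.00 | 90.00 | 85.00 | 2754000.00 | 2601000.00
semicircular top | 12723.45 | 90.00 | 208.20 | 1145110.52 | 2648986.54
triangular fin | 1137.50 | 201.67 | 11.67 | 229395.83 | 13270.83
hole | -314.16 | 68.00 | 18.00 | -21362.83 | -5654.87
Σ | 44146.79 |  |  | 4107143.53 | 5257602.51
x̄ = 4107143.53 / 44146.79 = 93.03 cm
ȳ = 5257602.51 / 44146.79 = 119.09 cm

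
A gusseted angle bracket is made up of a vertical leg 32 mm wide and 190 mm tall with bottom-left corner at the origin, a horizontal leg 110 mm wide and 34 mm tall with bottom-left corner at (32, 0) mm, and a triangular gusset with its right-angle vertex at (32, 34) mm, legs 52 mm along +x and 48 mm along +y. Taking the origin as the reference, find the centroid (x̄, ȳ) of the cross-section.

x̄ = 43.75 mm, ȳ = 63.57 mm

vertical leg: A = 32 × 190 = 6080.00, centroid at (16.00, 95.00).
horizontal leg: A = 110 × 34 = 3740.00, centroid at (87.00, 17.00).
gusset: A = ½·52·48 = 1248.00, centroid at (49.33, 50.00).
ΣA = 11068.00 mm²
ΣAx̄ = (6080.00)(16.00) + (3740.00)(87.00) + (1248.00)(49.33) = 484228.00 mm³
ΣAȳ = (6080.00)(95.00) + (3740.00)(17.00) + (1248.00)(50.00) = 703580.00 mm³
x̄ = 484228.00 / 11068.00 = 43.75 mm
ȳ = 703580.00 / 11068.00 = 63.57 mm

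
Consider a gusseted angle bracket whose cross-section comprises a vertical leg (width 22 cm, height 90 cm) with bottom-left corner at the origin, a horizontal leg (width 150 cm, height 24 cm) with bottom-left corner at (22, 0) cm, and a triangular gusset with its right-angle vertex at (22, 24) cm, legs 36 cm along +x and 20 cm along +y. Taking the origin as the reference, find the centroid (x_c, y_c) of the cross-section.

vertical leg: A = 22 × 90 = 1980.00, centroid at (11.00, 45.00).
horizontal leg: A = 150 × 24 = 3600.00, centroid at (97.00, 12.00).
gusset: A = ½·36·20 = 360.00, centroid at (34.00, 30.67).
ΣA = 5940.00 cm²
ΣAx_c = (1980.00)(11.00) + (3600.00)(97.00) + (360.00)(34.00) = 383220.00 cm³
ΣAy_c = (1980.00)(45.00) + (3600.00)(12.00) + (360.00)(30.67) = 143340.00 cm³
x_c = 383220.00 / 5940.00 = 64.52 cm
y_c = 143340.00 / 5940.00 = 24.13 cm

x_c = 64.52 cm, y_c = 24.13 cm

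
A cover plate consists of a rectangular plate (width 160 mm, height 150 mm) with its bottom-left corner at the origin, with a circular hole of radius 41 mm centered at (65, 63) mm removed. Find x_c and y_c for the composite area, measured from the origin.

x_c = 84.23 mm, y_c = 78.39 mm

plate: A = 160 × 150 = 24000.00, centroid at (80.00, 75.00).
hole: A = −π·41² = -5281.02, centroid at (65.00, 63.00).
ΣA = 18718.98 mm², ΣAx_c = 1576733.88 mm³, ΣAy_c = 1467295.91 mm³.
x_c = 1576733.88/18718.98 = 84.23 mm; y_c = 1467295.91/18718.98 = 78.39 mm.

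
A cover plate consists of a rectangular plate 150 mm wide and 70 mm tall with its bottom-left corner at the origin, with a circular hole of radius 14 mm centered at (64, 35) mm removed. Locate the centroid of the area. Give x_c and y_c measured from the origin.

plate: A = 150 × 70 = 10500.00, centroid at (75.00, 35.00).
hole: A = −π·14² = -615.75, centroid at (64.00, 35.00).
ΣA = 9884.25 mm²
ΣAx_c = (10500.00)(75.00) + (-615.75)(64.00) = 748091.86 mm³
ΣAy_c = (10500.00)(35.00) + (-615.75)(35.00) = 345948.67 mm³
x_c = 748091.86 / 9884.25 = 75.69 mm
y_c = 345948.67 / 9884.25 = 35.00 mm

x_c = 75.69 mm, y_c = 35.00 mm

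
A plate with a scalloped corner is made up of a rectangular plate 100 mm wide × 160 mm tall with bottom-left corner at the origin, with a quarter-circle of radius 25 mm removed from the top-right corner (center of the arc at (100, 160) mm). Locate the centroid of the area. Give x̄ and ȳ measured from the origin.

x̄ = 48.75 mm, ȳ = 77.80 mm

plate: A = 100 × 160 = 16000.00, centroid at (50.00, 80.00).
removed quarter-circle: A = −¼π·25² = -490.87, centroid at (89.39, 149.39).
ΣA = 15509.13 mm²
ΣAx̄ = (16000.00)(50.00) + (-490.87)(89.39) = 756120.95 mm³
ΣAȳ = (16000.00)(80.00) + (-490.87)(149.39) = 1206668.52 mm³
x̄ = 756120.95 / 15509.13 = 48.75 mm
ȳ = 1206668.52 / 15509.13 = 77.80 mm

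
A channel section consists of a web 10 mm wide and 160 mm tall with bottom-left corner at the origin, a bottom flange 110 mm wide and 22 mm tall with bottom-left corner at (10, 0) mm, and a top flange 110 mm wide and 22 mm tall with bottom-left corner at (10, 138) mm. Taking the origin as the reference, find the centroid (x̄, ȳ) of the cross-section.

x̄ = 50.09 mm, ȳ = 80.00 mm

web: A = 10 × 160 = 1600.00, centroid at (5.00, 80.00).
bottom flange: A = 110 × 22 = 2420.00, centroid at (65.00, 11.00).
top flange: A = 110 × 22 = 2420.00, centroid at (65.00, 149.00).
ΣA = 6440.00 mm²
ΣAx̄ = (1600.00)(5.00) + (2420.00)(65.00) + (2420.00)(65.00) = 322600.00 mm³
ΣAȳ = (1600.00)(80.00) + (2420.00)(11.00) + (2420.00)(149.00) = 515200.00 mm³
x̄ = 322600.00 / 6440.00 = 50.09 mm
ȳ = 515200.00 / 6440.00 = 80.00 mm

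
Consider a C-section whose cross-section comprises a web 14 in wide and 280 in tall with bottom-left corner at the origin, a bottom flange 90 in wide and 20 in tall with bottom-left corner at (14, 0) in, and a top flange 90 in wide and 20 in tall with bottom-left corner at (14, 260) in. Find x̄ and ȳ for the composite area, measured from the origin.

x̄ = 31.89 in, ȳ = 140.00 in

Part | A | x̄ᵢ | ȳᵢ | A·x̄ᵢ | A·ȳᵢ
web | 3920.00 | 7.00 | 140.00 | 27440.00 | 548800.00
bottom flange | 1800.00 | 59.00 | 10.00 | 106200.00 | 18000.00
top flange | 1800.00 | 59.00 | 270.00 | 106200.00 | 486000.00
Σ | 7520.00 |  |  | 239840.00 | 1052800.00
x̄ = 239840.00 / 7520.00 = 31.89 in
ȳ = 1052800.00 / 7520.00 = 140.00 in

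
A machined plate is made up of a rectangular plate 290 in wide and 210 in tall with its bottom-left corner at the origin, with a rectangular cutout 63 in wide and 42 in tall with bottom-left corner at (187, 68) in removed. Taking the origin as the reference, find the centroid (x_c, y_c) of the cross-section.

Part | A | x̄ᵢ | ȳᵢ | A·x̄ᵢ | A·ȳᵢ
plate | 60900.00 | 145.00 | 105.00 | 8830500.00 | 6394500.00
hole | -2646.00 | 218.50 | 89.00 | -578151.00 | -235494.00
Σ | 58254.00 |  |  | 8252349.00 | 6159006.00
x_c = 8252349.00 / 58254.00 = 141.66 in
y_c = 6159006.00 / 58254.00 = 105.73 in

x_c = 141.66 in, y_c = 105.73 in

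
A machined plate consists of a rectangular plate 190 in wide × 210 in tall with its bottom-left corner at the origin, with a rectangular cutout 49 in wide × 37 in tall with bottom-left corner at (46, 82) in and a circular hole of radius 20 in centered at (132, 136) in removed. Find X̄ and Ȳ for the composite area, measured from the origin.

plate: A = 190 × 210 = 39900.00, centroid at (95.00, 105.00).
hole 1: A = −(49 × 37) = -1813.00, centroid at (70.50, 100.50).
hole 2: A = −π·20² = -1256.64, centroid at (132.00, 136.00).
ΣA = 36830.36 in², ΣAX̄ = 3496807.41 in³, ΣAȲ = 3836390.86 in³.
X̄ = 3496807.41/36830.36 = 94.94 in; Ȳ = 3836390.86/36830.36 = 104.16 in.

X̄ = 94.94 in, Ȳ = 104.16 in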